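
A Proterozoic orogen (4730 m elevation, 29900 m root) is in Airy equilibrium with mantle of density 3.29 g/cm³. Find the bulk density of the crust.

2.84 g/cm³

ρ_c h = (ρ_m − ρ_c) r → ρ_c (h + r) = ρ_m r → ρ_c = ρ_m r / (h + r).
ρ_c = 3.29 × 29900 m / (4730 m + 29900 m) = 2.84 g/cm³.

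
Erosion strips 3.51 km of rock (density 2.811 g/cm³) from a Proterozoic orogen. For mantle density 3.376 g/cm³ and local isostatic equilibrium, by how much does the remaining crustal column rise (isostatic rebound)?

2.92 km

Unloading: uplift u = e ρ_c/ρ_m = 3.51 km × 2.811/3.376 = 2.92 km.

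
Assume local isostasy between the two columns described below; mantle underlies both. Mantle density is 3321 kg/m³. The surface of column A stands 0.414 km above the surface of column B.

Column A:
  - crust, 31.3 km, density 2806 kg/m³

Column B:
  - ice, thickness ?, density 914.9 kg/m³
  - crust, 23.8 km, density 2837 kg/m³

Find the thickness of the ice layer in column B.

Take the compensation level at the base of the deeper column (depth z_c below the surface of column A) and equate Σ ρ_i t_i down to z_c; mantle fills any gap and the z_c terms cancel.
Column A: 31.3×2806 + (z_c − 31.3)×3321
Column B: 0.414×0 + x×914.9 + 23.8×2837 + (z_c − 0.414 − 23.8 − x)×3321
The z_c×3321 term appears on both sides and cancels. Collect the known terms of each column as K = Σ(ρt)_known − 3321 × (depth of known layers): K_A = 87827.8 − 3321×31.3 = −16119.5; K_B = 67520.6 − 3321×(0.414 + 23.8) = −12894.094.
Balance: K_A = K_B − x×(3321 − 914.9), so x = (K_B − K_A)/(3321 − 914.9) = 3225.41/2406.1 = 1.34 km.

1.34 km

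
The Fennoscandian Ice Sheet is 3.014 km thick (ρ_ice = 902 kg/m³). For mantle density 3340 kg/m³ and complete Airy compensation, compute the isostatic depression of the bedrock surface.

For local isostatic compensation: the ice load ρ_ice t is balanced by mantle displaced below, ρ_m s.
s = t ρ_ice / ρ_m = 3.014 km × 902/3340 = 0.814 km.

0.814 km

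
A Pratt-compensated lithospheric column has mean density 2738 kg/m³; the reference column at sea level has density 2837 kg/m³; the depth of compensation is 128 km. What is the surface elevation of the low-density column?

ρ_ref D = ρ (D + h) → h = D (ρ_ref − ρ)/ρ.
h = 128 km × (2837 − 2738)/2738 = 4.63 km.

4.63 km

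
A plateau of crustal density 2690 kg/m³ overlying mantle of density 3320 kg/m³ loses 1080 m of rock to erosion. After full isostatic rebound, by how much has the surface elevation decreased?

Rebound u = e ρ_c/ρ_m = 1080 m × 2690/3320 = 875.1 m.
Net surface drop = e − u = 1080 m − 875.1 m = e (ρ_m − ρ_c)/ρ_m = 205 m.

205 m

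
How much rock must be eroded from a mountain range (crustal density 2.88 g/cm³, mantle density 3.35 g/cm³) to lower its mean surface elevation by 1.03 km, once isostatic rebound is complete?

7.34 km

Net drop Δ = e − u = e − e ρ_c/ρ_m = e (ρ_m − ρ_c)/ρ_m.
e = Δ ρ_m/(ρ_m − ρ_c) = 1.03 km × 3.35/0.47 = 7.34 km.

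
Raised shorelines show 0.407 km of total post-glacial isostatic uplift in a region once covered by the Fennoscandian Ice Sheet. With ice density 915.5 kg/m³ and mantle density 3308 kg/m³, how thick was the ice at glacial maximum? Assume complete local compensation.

u = t ρ_ice/ρ_m → t = u ρ_m/ρ_ice = 0.407 km × 3308/915.5 = 1.47 km.

1.47 km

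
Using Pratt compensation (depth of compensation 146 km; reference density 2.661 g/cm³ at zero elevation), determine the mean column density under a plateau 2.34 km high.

2.62 g/cm³

Pratt balance: ρ_ref D = ρ (D + h).
ρ = ρ_ref D/(D + h) = 2.661 × 146 km/(146 km + 2.34 km) = 2.62 g/cm³.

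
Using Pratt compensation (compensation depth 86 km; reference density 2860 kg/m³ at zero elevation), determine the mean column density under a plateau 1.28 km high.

2820 kg/m³

Pratt balance: ρ_ref D = ρ (D + h).
ρ = ρ_ref D/(D + h) = 2860 × 86 km/(86 km + 1.28 km) = 2820 kg/m³.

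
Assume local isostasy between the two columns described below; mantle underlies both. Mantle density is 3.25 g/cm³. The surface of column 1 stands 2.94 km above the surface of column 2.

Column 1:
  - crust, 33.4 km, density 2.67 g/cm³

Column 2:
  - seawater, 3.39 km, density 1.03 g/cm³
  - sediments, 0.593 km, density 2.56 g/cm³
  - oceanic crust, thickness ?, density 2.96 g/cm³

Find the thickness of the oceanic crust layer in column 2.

6.49 km

Take the compensation level at the base of the deeper column (depth z_c below the surface of column 1) and equate Σ ρ_i t_i down to z_c; mantle fills any gap and the z_c terms cancel.
Column 1: 33.4×2.67 + (z_c − 33.4)×3.25
Column 2: 2.94×0 + 3.39×1.03 + 0.593×2.56 + x×2.96 + (z_c − 2.94 − 3.983 − x)×3.25
The z_c×3.25 term appears on both sides and cancels. Collect the known terms of each column as K = Σ(ρt)_known − 3.25 × (depth of known layers): K_1 = 89.178 − 3.25×33.4 = −19.372; K_2 = 5.00978 − 3.25×(2.94 + 3.983) = −17.48997.
Balance: K_1 = K_2 − x×(3.25 − 2.96), so x = (K_2 − K_1)/(3.25 − 2.96) = 1.88203/0.29 = 6.49 km.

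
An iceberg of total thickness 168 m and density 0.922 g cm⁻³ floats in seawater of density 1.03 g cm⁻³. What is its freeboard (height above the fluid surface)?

Floating equilibrium: submerged depth d = t ρ_obj/ρ_fluid = 168 m × 0.922/1.03 = 150.4 m.
Freeboard = t − d = 168 m − 150.4 m = 17.6 m.

17.6 m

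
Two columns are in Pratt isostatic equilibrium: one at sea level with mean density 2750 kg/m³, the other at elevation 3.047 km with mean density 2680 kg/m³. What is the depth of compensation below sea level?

117 km

ρ_ref D = ρ (D + h) → D (ρ_ref − ρ) = ρ h.
D = ρ h/(ρ_ref − ρ) = 2680 × 3.047 km/(2750 − 2680) = 117 km.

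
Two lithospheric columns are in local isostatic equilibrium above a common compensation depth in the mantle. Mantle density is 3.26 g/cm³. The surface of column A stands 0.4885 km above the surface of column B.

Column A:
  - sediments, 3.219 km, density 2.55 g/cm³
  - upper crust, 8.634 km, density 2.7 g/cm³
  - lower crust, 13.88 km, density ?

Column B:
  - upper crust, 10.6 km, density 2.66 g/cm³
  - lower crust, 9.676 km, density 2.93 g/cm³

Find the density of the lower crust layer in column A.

Take the compensation level at the base of the deeper column (depth z_c below the surface of column A) and equate Σ ρ_i t_i down to z_c; mantle fills any gap and the z_c terms cancel.
Column A: 3.219×2.55 + 8.634×2.7 + 13.88×ρ + (z_c − 25.733)×3.26
Column B: 0.4885×0 + 10.6×2.66 + 9.676×2.93 + (z_c − 0.4885 − 20.276)×3.26
The z_c×3.26 term appears on both sides and cancels. Collect the known terms of each column as K = Σ(ρt)_known − 3.26 × (depth of known layers): K_A = 31.52025 − 3.26×25.733 = −52.36933; K_B = 56.54668 − 3.26×(0.4885 + 20.276) = −11.14559.
Balance: K_A + 13.88×ρ = K_B, so ρ = (K_B − K_A)/13.88 = 41.2237/13.88 = 2.97 g/cm³.

2.97 g/cm³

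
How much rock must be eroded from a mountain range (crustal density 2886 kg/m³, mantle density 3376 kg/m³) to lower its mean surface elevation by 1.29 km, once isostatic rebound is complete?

8.89 km

Net drop Δ = e − u = e − e ρ_c/ρ_m = e (ρ_m − ρ_c)/ρ_m.
e = Δ ρ_m/(ρ_m − ρ_c) = 1.29 km × 3376/490 = 8.89 km.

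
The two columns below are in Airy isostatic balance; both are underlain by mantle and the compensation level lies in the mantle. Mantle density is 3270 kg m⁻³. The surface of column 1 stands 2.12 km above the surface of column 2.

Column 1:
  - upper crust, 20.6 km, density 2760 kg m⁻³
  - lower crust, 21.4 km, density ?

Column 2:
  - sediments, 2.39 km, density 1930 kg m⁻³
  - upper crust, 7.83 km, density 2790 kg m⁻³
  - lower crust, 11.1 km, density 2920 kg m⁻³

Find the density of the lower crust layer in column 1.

Take the compensation level at the base of the deeper column (depth z_c below the surface of column 1) and equate Σ ρ_i t_i down to z_c; mantle fills any gap and the z_c terms cancel.
Column 1: 20.6×2760 + 21.4×ρ + (z_c − 42)×3270
Column 2: 2.12×0 + 2.39×1930 + 7.83×2790 + 11.1×2920 + (z_c − 2.12 − 21.32)×3270
The z_c×3270 term appears on both sides and cancels. Collect the known terms of each column as K = Σ(ρt)_known − 3270 × (depth of known layers): K_1 = 56856 − 3270×42 = −80484; K_2 = 58870.4 − 3270×(2.12 + 21.32) = −17778.4.
Balance: K_1 + 21.4×ρ = K_2, so ρ = (K_2 − K_1)/21.4 = 62705.6/21.4 = 2930 kg m⁻³.

2930 kg m⁻³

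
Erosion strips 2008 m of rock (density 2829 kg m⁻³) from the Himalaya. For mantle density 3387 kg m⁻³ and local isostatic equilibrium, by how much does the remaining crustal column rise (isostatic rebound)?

Unloading: uplift u = e ρ_c/ρ_m = 2008 m × 2829/3387 = 1680 m.

1680 m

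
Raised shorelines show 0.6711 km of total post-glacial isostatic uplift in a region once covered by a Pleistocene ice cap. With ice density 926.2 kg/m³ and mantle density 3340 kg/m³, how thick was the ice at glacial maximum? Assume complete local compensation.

2.42 km

u = t ρ_ice/ρ_m → t = u ρ_m/ρ_ice = 0.6711 km × 3340/926.2 = 2.42 km.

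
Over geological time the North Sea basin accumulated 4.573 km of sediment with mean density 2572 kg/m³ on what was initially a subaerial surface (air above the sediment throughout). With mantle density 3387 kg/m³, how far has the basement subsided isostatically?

Subaerial load: s = t ρ_sed / ρ_m = 4.573 km × 2572/3387 = 3.47 km.

3.47 km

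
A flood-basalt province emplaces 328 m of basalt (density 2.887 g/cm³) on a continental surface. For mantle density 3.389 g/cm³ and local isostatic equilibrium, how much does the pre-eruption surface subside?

279 m

Subaerial loading: s = t ρ_load / ρ_m.
s = 328 m × 2.887/3.389 = 279 m.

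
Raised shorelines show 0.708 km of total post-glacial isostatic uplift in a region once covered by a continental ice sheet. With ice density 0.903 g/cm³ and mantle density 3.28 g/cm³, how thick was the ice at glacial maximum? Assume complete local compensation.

2.57 km

u = t ρ_ice/ρ_m → t = u ρ_m/ρ_ice = 0.708 km × 3.28/0.903 = 2.57 km.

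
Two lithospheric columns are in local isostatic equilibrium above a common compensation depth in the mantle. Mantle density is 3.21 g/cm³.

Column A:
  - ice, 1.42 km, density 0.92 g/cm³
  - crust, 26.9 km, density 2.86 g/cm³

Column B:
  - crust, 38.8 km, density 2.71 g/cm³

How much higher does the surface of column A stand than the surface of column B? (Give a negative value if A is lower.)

For any compensation level in the mantle, the mantle terms cancel and isostasy reduces to e = (Σt_A − Σt_B) − (Σ(ρt)_A − Σ(ρt)_B) / ρ_m.
Σt_A = 28.32 km; Σt_B = 38.8 km; Σ(ρt)_A = 78.2404; Σ(ρt)_B = 105.148 (in km·g/cm³).
e = (28.32 − 38.8) − (78.2404 − 105.148) / 3.21 = −2.1 km.

−2.1 km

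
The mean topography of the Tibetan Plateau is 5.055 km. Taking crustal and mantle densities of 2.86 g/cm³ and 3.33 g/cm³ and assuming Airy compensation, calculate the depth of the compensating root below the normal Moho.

30.8 km

Isostatic balance requires: the weight of the topography is balanced by the buoyancy of the root, ρ_c h = (ρ_m − ρ_c) r.
r = h · ρ_c / (ρ_m − ρ_c) = 5.055 km × 2.86 / (3.33 − 2.86) = 30.8 km.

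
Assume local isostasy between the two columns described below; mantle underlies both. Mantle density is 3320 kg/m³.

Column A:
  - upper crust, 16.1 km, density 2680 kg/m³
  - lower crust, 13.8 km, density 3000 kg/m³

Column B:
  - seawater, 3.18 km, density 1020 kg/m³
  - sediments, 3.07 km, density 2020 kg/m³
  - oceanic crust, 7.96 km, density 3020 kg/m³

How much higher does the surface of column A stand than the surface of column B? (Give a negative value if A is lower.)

0.309 km

For any compensation level in the mantle, the mantle terms cancel and isostasy reduces to e = (Σt_A − Σt_B) − (Σ(ρt)_A − Σ(ρt)_B) / ρ_m.
Σt_A = 29.9 km; Σt_B = 14.21 km; Σ(ρt)_A = 84548; Σ(ρt)_B = 33484.2 (in km·kg/m³).
e = (29.9 − 14.21) − (84548 − 33484.2) / 3320 = 0.309 km.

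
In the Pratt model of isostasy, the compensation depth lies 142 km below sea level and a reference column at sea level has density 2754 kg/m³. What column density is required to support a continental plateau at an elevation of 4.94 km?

2660 kg/m³

Pratt balance: ρ_ref D = ρ (D + h).
ρ = ρ_ref D/(D + h) = 2754 × 142 km/(142 km + 4.94 km) = 2660 kg/m³.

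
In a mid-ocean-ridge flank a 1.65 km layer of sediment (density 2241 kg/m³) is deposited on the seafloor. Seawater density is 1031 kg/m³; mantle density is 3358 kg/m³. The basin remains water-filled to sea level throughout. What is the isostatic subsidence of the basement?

Submarine loading: the sediment displaces seawater, and the subsidence is in turn flooded, so s (ρ_m − ρ_w) = t (ρ_sed − ρ_w).
s = 1.65 km × (2241 − 1031) / (3358 − 1031) = 0.858 km.

0.858 km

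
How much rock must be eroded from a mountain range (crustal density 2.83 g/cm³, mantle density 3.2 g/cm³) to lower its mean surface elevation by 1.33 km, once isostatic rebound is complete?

11.5 km

Net drop Δ = e − u = e − e ρ_c/ρ_m = e (ρ_m − ρ_c)/ρ_m.
e = Δ ρ_m/(ρ_m − ρ_c) = 1.33 km × 3.2/0.37 = 11.5 km.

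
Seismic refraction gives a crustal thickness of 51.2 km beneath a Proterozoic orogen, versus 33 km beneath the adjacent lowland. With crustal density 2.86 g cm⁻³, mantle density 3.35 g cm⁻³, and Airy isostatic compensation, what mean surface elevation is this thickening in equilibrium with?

2.66 km

Excess crust Δ = 51.2 km − 33 km = 18.2 km, split between elevation h and root r with h + r = Δ.
Airy balance ρ_c h = (ρ_m − ρ_c) r gives r = h ρ_c/(ρ_m − ρ_c), so h (1 + ρ_c/(ρ_m − ρ_c)) = Δ, i.e. h = Δ (ρ_m − ρ_c)/ρ_m.
h = 18.2 km × 0.49/3.35 = 2.66 km.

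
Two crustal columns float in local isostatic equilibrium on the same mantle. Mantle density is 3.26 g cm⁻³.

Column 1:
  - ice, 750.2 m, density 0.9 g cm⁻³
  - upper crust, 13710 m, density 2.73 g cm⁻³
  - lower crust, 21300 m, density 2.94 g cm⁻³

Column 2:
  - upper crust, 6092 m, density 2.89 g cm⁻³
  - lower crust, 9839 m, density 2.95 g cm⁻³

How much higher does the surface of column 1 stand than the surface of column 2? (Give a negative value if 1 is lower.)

For any compensation level in the mantle, the mantle terms cancel and isostasy reduces to e = (Σt_1 − Σt_2) − (Σ(ρt)_1 − Σ(ρt)_2) / ρ_m.
Σt_1 = 35760.2 m; Σt_2 = 15931 m; Σ(ρt)_1 = 100725.48; Σ(ρt)_2 = 46630.93 (in m·g cm⁻³).
e = (35760.2 − 15931) − (100725.48 − 46630.93) / 3.26 = 3240 m.

3240 m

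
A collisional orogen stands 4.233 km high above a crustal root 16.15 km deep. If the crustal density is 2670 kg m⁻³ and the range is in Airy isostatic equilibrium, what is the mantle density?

Airy balance: ρ_c h = (ρ_m − ρ_c) r → ρ_m = ρ_c (1 + h/r).
ρ_m = 2670 × (1 + 4.233 km/16.15 km) = 3370 kg m⁻³.

3370 kg m⁻³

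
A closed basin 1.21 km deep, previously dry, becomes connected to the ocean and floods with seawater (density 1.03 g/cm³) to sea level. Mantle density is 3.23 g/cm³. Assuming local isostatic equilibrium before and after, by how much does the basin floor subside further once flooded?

After flooding the water column is d + s deep. Its weight must equal the weight of mantle displaced by the extra subsidence s: (d + s) ρ_w = s ρ_m.
s = d ρ_w / (ρ_m − ρ_w) = 1.21 km × 1.03/(3.23 − 1.03) = 0.567 km.

0.567 km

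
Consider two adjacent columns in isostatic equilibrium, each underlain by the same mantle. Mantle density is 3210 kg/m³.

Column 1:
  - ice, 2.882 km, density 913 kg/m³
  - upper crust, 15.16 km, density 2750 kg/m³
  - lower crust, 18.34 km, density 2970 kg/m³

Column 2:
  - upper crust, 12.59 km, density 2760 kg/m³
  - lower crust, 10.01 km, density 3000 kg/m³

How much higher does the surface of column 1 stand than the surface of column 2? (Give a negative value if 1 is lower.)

For any compensation level in the mantle, the mantle terms cancel and isostasy reduces to e = (Σt_1 − Σt_2) − (Σ(ρt)_1 − Σ(ρt)_2) / ρ_m.
Σt_1 = 36.382 km; Σt_2 = 22.6 km; Σ(ρt)_1 = 98791.066; Σ(ρt)_2 = 64778.4 (in km·kg/m³).
e = (36.382 − 22.6) − (98791.066 − 64778.4) / 3210 = 3.19 km.

3.19 km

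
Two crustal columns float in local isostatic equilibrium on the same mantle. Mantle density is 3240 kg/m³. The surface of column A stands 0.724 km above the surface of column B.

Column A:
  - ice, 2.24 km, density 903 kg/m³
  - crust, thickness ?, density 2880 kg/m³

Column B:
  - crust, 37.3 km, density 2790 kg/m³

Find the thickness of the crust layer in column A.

38.6 km

Take the compensation level at the base of the deeper column (depth z_c below the surface of column A) and equate Σ ρ_i t_i down to z_c; mantle fills any gap and the z_c terms cancel.
Column A: 2.24×903 + x×2880 + (z_c − 2.24 − x)×3240
Column B: 0.724×0 + 37.3×2790 + (z_c − 0.724 − 37.3)×3240
The z_c×3240 term appears on both sides and cancels. Collect the known terms of each column as K = Σ(ρt)_known − 3240 × (depth of known layers): K_A = 2022.72 − 3240×2.24 = −5234.88; K_B = 104067 − 3240×(0.724 + 37.3) = −19130.76.
Balance: K_A − x×(3240 − 2880) = K_B, so x = (K_A − K_B)/(3240 − 2880) = 13895.9/360 = 38.6 km.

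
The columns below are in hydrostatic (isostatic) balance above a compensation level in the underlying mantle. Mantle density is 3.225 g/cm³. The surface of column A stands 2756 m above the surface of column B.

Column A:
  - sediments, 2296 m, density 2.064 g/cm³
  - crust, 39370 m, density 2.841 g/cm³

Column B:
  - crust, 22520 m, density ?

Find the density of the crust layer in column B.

Take the compensation level at the base of the deeper column (depth z_c below the surface of column A) and equate Σ ρ_i t_i down to z_c; mantle fills any gap and the z_c terms cancel.
Column A: 2296×2.064 + 39370×2.841 + (z_c − 41666)×3.225
Column B: 2756×0 + 22520×ρ + (z_c − 2756 − 22520)×3.225
The z_c×3.225 term appears on both sides and cancels. Collect the known terms of each column as K = Σ(ρt)_known − 3.225 × (depth of known layers): K_A = 116589.114 − 3.225×41666 = −17783.736; K_B = 0 − 3.225×(2756 + 22520) = −81515.1.
Balance: K_A = K_B + 22520×ρ, so ρ = (K_A − K_B)/22520 = 63731.4/22520 = 2.83 g/cm³.

2.83 g/cm³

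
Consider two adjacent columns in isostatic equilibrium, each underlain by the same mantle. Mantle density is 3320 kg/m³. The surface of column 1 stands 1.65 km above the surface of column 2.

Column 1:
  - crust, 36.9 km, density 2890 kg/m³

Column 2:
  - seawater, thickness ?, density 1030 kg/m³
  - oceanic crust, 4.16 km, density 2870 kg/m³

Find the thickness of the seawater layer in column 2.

3.72 km

Take the compensation level at the base of the deeper column (depth z_c below the surface of column 1) and equate Σ ρ_i t_i down to z_c; mantle fills any gap and the z_c terms cancel.
Column 1: 36.9×2890 + (z_c − 36.9)×3320
Column 2: 1.65×0 + x×1030 + 4.16×2870 + (z_c − 1.65 − 4.16 − x)×3320
The z_c×3320 term appears on both sides and cancels. Collect the known terms of each column as K = Σ(ρt)_known − 3320 × (depth of known layers): K_1 = 106641 − 3320×36.9 = −15867; K_2 = 11939.2 − 3320×(1.65 + 4.16) = −7350.
Balance: K_1 = K_2 − x×(3320 − 1030), so x = (K_2 − K_1)/(3320 − 1030) = 8517/2290 = 3.72 km.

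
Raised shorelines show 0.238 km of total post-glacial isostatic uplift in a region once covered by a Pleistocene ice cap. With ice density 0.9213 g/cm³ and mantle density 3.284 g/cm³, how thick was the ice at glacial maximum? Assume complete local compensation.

u = t ρ_ice/ρ_m → t = u ρ_m/ρ_ice = 0.238 km × 3.284/0.9213 = 0.848 km.

0.848 km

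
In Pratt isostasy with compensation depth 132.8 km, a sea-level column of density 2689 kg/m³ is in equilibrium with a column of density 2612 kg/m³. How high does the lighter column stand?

ρ_ref D = ρ (D + h) → h = D (ρ_ref − ρ)/ρ.
h = 132.8 km × (2689 − 2612)/2612 = 3.91 km.

3.91 km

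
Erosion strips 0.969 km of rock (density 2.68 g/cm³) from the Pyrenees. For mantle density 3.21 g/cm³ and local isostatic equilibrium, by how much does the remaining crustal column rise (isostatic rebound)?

0.809 km

Unloading: uplift u = e ρ_c/ρ_m = 0.969 km × 2.68/3.21 = 0.809 km.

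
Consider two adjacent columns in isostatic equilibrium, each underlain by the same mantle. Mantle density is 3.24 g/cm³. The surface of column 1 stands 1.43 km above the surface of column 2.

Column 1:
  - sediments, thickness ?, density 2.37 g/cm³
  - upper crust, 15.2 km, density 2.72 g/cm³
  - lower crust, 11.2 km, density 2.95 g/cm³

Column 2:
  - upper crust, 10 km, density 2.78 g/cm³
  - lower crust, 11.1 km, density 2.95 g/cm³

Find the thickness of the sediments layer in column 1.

1.49 km

Take the compensation level at the base of the deeper column (depth z_c below the surface of column 1) and equate Σ ρ_i t_i down to z_c; mantle fills any gap and the z_c terms cancel.
Column 1: x×2.37 + 15.2×2.72 + 11.2×2.95 + (z_c − 26.4 − x)×3.24
Column 2: 1.43×0 + 10×2.78 + 11.1×2.95 + (z_c − 1.43 − 21.1)×3.24
The z_c×3.24 term appears on both sides and cancels. Collect the known terms of each column as K = Σ(ρt)_known − 3.24 × (depth of known layers): K_1 = 74.384 − 3.24×26.4 = −11.152; K_2 = 60.545 − 3.24×(1.43 + 21.1) = −12.4522.
Balance: K_1 − x×(3.24 − 2.37) = K_2, so x = (K_1 − K_2)/(3.24 − 2.37) = 1.3002/0.87 = 1.49 km.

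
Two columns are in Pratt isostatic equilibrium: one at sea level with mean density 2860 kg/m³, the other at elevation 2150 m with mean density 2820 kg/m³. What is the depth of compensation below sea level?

ρ_ref D = ρ (D + h) → D (ρ_ref − ρ) = ρ h.
D = ρ h/(ρ_ref − ρ) = 2820 × 2150 m/(2860 − 2820) = 152000 m.

152000 m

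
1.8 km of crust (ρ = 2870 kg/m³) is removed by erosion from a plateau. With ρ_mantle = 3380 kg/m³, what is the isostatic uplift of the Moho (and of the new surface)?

1.53 km

Unloading: uplift u = e ρ_c/ρ_m = 1.8 km × 2870/3380 = 1.53 km.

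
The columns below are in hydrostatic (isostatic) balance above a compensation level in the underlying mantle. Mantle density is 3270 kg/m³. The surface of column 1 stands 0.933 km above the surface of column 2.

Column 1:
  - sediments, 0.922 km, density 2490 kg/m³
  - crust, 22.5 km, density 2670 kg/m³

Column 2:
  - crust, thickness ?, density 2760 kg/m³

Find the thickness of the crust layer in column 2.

Take the compensation level at the base of the deeper column (depth z_c below the surface of column 1) and equate Σ ρ_i t_i down to z_c; mantle fills any gap and the z_c terms cancel.
Column 1: 0.922×2490 + 22.5×2670 + (z_c − 23.422)×3270
Column 2: 0.933×0 + x×2760 + (z_c − 0.933 − 0 − x)×3270
The z_c×3270 term appears on both sides and cancels. Collect the known terms of each column as K = Σ(ρt)_known − 3270 × (depth of known layers): K_1 = 62370.78 − 3270×23.422 = −14219.16; K_2 = 0 − 3270×(0.933 + 0) = −3050.91.
Balance: K_1 = K_2 − x×(3270 − 2760), so x = (K_2 − K_1)/(3270 − 2760) = 11168.2/510 = 21.9 km.

21.9 km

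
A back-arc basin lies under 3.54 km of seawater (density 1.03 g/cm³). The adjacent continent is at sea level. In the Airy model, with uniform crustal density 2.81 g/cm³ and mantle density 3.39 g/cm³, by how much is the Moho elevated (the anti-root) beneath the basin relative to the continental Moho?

Isostatic balance requires: replacing crust with seawater at the top is compensated by replacing crust with mantle at the base: d (ρ_c − ρ_w) = a (ρ_m − ρ_c).
a = d (ρ_c − ρ_w)/(ρ_m − ρ_c) = 3.54 km × 1.78/0.58 = 10.9 km.

10.9 km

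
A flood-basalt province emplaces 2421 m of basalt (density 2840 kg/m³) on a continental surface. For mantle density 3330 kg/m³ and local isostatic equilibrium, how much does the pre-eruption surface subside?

2060 m

Subaerial loading: s = t ρ_load / ρ_m.
s = 2421 m × 2840/3330 = 2060 m.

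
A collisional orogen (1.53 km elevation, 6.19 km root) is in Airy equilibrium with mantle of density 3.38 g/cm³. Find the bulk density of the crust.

2.71 g/cm³

ρ_c h = (ρ_m − ρ_c) r → ρ_c (h + r) = ρ_m r → ρ_c = ρ_m r / (h + r).
ρ_c = 3.38 × 6.19 km / (1.53 km + 6.19 km) = 2.71 g/cm³.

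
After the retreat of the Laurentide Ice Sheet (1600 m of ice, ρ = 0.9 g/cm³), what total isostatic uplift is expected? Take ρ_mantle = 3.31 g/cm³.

Removing the load lets mantle flow back in; uplift u satisfies ρ_ice t = ρ_m u.
u = t ρ_ice/ρ_m = 1600 m × 0.9/3.31 = 435 m.

435 m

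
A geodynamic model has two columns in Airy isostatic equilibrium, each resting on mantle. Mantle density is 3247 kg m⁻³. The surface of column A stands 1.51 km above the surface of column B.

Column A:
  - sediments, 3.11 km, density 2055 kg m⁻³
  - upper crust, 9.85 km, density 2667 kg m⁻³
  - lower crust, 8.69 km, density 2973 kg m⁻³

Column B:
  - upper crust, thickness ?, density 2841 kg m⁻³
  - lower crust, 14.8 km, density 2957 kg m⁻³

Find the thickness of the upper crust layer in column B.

Take the compensation level at the base of the deeper column (depth z_c below the surface of column A) and equate Σ ρ_i t_i down to z_c; mantle fills any gap and the z_c terms cancel.
Column A: 3.11×2055 + 9.85×2667 + 8.69×2973 + (z_c − 21.65)×3247
Column B: 1.51×0 + x×2841 + 14.8×2957 + (z_c − 1.51 − 14.8 − x)×3247
The z_c×3247 term appears on both sides and cancels. Collect the known terms of each column as K = Σ(ρt)_known − 3247 × (depth of known layers): K_A = 58496.37 − 3247×21.65 = −11801.18; K_B = 43763.6 − 3247×(1.51 + 14.8) = −9194.97.
Balance: K_A = K_B − x×(3247 − 2841), so x = (K_B − K_A)/(3247 − 2841) = 2606.21/406 = 6.42 km.

6.42 km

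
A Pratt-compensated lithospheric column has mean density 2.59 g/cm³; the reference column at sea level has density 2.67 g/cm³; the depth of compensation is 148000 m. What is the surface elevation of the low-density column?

4570 m

ρ_ref D = ρ (D + h) → h = D (ρ_ref − ρ)/ρ.
h = 148000 m × (2.67 − 2.59)/2.59 = 4570 m.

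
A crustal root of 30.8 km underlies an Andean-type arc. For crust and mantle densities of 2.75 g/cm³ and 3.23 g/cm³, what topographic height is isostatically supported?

In Airy isostatic equilibrium: ρ_c h = (ρ_m − ρ_c) r.
h = r (ρ_m − ρ_c) / ρ_c = 30.8 km × (3.23 − 2.75) / 2.75 = 5.38 km.

5.38 km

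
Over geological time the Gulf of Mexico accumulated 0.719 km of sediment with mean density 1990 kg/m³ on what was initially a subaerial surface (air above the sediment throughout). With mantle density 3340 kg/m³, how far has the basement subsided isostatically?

Subaerial load: s = t ρ_sed / ρ_m = 0.719 km × 1990/3340 = 0.428 km.

0.428 km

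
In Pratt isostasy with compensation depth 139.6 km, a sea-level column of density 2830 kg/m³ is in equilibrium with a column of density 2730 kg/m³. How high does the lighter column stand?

5.11 km

ρ_ref D = ρ (D + h) → h = D (ρ_ref − ρ)/ρ.
h = 139.6 km × (2830 − 2730)/2730 = 5.11 km.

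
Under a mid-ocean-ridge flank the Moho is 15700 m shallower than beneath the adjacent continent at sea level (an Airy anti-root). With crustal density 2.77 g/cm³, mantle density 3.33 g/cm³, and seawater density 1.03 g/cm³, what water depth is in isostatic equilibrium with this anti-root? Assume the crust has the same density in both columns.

5050 m

Replacing a thickness d of crust by seawater at the top must be balanced by replacing crust with mantle at the base: d (ρ_c − ρ_w) = a (ρ_m − ρ_c).
d = a (ρ_m − ρ_c)/(ρ_c − ρ_w) = 15700 m × 0.56/1.74 = 5050 m.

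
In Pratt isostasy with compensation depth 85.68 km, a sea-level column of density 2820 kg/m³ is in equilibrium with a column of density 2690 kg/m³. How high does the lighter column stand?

4.14 km

ρ_ref D = ρ (D + h) → h = D (ρ_ref − ρ)/ρ.
h = 85.68 km × (2820 − 2690)/2690 = 4.14 km.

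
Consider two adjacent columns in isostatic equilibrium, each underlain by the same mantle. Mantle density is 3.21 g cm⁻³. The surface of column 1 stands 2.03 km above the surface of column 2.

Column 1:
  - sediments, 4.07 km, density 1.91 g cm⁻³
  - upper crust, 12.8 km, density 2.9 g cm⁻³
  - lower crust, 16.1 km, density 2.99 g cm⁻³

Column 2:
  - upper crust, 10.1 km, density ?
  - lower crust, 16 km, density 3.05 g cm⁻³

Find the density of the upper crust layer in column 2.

2.84 g cm⁻³

Take the compensation level at the base of the deeper column (depth z_c below the surface of column 1) and equate Σ ρ_i t_i down to z_c; mantle fills any gap and the z_c terms cancel.
Column 1: 4.07×1.91 + 12.8×2.9 + 16.1×2.99 + (z_c − 32.97)×3.21
Column 2: 2.03×0 + 10.1×ρ + 16×3.05 + (z_c − 2.03 − 26.1)×3.21
The z_c×3.21 term appears on both sides and cancels. Collect the known terms of each column as K = Σ(ρt)_known − 3.21 × (depth of known layers): K_1 = 93.0327 − 3.21×32.97 = −12.801; K_2 = 48.8 − 3.21×(2.03 + 26.1) = −41.4973.
Balance: K_1 = K_2 + 10.1×ρ, so ρ = (K_1 − K_2)/10.1 = 28.6963/10.1 = 2.84 g cm⁻³.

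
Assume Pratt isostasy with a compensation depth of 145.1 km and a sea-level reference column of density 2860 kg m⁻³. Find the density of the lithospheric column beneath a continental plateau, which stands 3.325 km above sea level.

Pratt balance: ρ_ref D = ρ (D + h).
ρ = ρ_ref D/(D + h) = 2860 × 145.1 km/(145.1 km + 3.325 km) = 2800 kg m⁻³.

2800 kg m⁻³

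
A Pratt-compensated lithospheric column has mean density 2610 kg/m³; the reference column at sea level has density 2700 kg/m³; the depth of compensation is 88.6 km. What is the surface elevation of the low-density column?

ρ_ref D = ρ (D + h) → h = D (ρ_ref − ρ)/ρ.
h = 88.6 km × (2700 − 2610)/2610 = 3.06 km.

3.06 km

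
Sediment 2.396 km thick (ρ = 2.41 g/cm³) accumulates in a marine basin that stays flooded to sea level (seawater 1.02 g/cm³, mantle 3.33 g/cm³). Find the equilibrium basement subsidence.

Submarine loading: the sediment displaces seawater, and the subsidence is in turn flooded, so s (ρ_m − ρ_w) = t (ρ_sed − ρ_w).
s = 2.396 km × (2.41 − 1.02) / (3.33 − 1.02) = 1.44 km.

1.44 km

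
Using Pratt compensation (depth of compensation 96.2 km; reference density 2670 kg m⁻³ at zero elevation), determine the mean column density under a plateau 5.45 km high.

Pratt balance: ρ_ref D = ρ (D + h).
ρ = ρ_ref D/(D + h) = 2670 × 96.2 km/(96.2 km + 5.45 km) = 2530 kg m⁻³.

2530 kg m⁻³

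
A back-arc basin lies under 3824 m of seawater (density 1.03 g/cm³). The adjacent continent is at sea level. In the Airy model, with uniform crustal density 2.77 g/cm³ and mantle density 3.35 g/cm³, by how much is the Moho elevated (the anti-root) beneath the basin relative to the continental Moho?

11500 m

By Archimedes' principle applied to the lithosphere: replacing crust with seawater at the top is compensated by replacing crust with mantle at the base: d (ρ_c − ρ_w) = a (ρ_m − ρ_c).
a = d (ρ_c − ρ_w)/(ρ_m − ρ_c) = 3824 m × 1.74/0.58 = 11500 m.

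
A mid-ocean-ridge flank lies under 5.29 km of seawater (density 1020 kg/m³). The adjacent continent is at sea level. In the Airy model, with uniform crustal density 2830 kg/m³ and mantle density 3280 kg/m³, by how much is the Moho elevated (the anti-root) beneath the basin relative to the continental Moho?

21.3 km

By Archimedes' principle applied to the lithosphere: replacing crust with seawater at the top is compensated by replacing crust with mantle at the base: d (ρ_c − ρ_w) = a (ρ_m − ρ_c).
a = d (ρ_c − ρ_w)/(ρ_m − ρ_c) = 5.29 km × 1810/450 = 21.3 km.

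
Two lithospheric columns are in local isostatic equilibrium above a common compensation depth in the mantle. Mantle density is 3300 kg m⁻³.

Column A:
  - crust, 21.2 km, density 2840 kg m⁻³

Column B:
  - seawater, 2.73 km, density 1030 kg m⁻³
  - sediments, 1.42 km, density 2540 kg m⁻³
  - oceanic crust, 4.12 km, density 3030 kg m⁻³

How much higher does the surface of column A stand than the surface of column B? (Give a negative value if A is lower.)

0.413 km

For any compensation level in the mantle, the mantle terms cancel and isostasy reduces to e = (Σt_A − Σt_B) − (Σ(ρt)_A − Σ(ρt)_B) / ρ_m.
Σt_A = 21.2 km; Σt_B = 8.27 km; Σ(ρt)_A = 60208; Σ(ρt)_B = 18902.3 (in km·kg m⁻³).
e = (21.2 − 8.27) − (60208 − 18902.3) / 3300 = 0.413 km.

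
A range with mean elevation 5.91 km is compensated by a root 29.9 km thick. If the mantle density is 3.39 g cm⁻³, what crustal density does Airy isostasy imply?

ρ_c h = (ρ_m − ρ_c) r → ρ_c (h + r) = ρ_m r → ρ_c = ρ_m r / (h + r).
ρ_c = 3.39 × 29.9 km / (5.91 km + 29.9 km) = 2.83 g cm⁻³.

2.83 g cm⁻³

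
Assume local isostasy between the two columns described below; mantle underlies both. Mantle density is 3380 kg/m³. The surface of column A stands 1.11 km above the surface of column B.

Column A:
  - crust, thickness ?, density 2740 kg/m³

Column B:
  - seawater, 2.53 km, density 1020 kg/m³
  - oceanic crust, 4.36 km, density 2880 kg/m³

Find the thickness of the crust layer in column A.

18.6 km

Take the compensation level at the base of the deeper column (depth z_c below the surface of column A) and equate Σ ρ_i t_i down to z_c; mantle fills any gap and the z_c terms cancel.
Column A: x×2740 + (z_c − 0 − x)×3380
Column B: 1.11×0 + 2.53×1020 + 4.36×2880 + (z_c − 1.11 − 6.89)×3380
The z_c×3380 term appears on both sides and cancels. Collect the known terms of each column as K = Σ(ρt)_known − 3380 × (depth of known layers): K_A = 0 − 3380×0 = 0; K_B = 15137.4 − 3380×(1.11 + 6.89) = −11902.6.
Balance: K_A − x×(3380 − 2740) = K_B, so x = (K_A − K_B)/(3380 − 2740) = 11902.6/640 = 18.6 km.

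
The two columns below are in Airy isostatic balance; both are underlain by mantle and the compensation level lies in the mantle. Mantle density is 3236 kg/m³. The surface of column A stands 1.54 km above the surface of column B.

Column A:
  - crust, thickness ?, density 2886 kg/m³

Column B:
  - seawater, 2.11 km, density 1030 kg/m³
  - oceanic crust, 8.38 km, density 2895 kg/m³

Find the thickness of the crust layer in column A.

35.7 km

Take the compensation level at the base of the deeper column (depth z_c below the surface of column A) and equate Σ ρ_i t_i down to z_c; mantle fills any gap and the z_c terms cancel.
Column A: x×2886 + (z_c − 0 − x)×3236
Column B: 1.54×0 + 2.11×1030 + 8.38×2895 + (z_c − 1.54 − 10.49)×3236
The z_c×3236 term appears on both sides and cancels. Collect the known terms of each column as K = Σ(ρt)_known − 3236 × (depth of known layers): K_A = 0 − 3236×0 = 0; K_B = 26433.4 − 3236×(1.54 + 10.49) = −12495.68.
Balance: K_A − x×(3236 − 2886) = K_B, so x = (K_A − K_B)/(3236 − 2886) = 12495.7/350 = 35.7 km.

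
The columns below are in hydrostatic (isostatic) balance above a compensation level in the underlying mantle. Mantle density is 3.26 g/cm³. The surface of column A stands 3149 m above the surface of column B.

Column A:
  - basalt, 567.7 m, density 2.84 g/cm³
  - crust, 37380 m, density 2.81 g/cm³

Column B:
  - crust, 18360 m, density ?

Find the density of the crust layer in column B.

Take the compensation level at the base of the deeper column (depth z_c below the surface of column A) and equate Σ ρ_i t_i down to z_c; mantle fills any gap and the z_c terms cancel.
Column A: 567.7×2.84 + 37380×2.81 + (z_c − 37947.7)×3.26
Column B: 3149×0 + 18360×ρ + (z_c − 3149 − 18360)×3.26
The z_c×3.26 term appears on both sides and cancels. Collect the known terms of each column as K = Σ(ρt)_known − 3.26 × (depth of known layers): K_A = 106650.068 − 3.26×37947.7 = −17059.434; K_B = 0 − 3.26×(3149 + 18360) = −70119.34.
Balance: K_A = K_B + 18360×ρ, so ρ = (K_A − K_B)/18360 = 53059.9/18360 = 2.89 g/cm³.

2.89 g/cm³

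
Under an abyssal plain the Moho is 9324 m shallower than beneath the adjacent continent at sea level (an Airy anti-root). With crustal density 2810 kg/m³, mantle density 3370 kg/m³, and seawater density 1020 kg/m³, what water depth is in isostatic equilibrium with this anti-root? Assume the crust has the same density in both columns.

Replacing a thickness d of crust by seawater at the top must be balanced by replacing crust with mantle at the base: d (ρ_c − ρ_w) = a (ρ_m − ρ_c).
d = a (ρ_m − ρ_c)/(ρ_c − ρ_w) = 9324 m × 560/1790 = 2920 m.

2920 m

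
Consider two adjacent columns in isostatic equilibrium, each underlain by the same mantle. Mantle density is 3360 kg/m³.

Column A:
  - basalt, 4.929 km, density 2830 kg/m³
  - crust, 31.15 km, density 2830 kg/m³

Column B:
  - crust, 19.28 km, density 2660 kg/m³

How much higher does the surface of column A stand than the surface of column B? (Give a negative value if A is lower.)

For any compensation level in the mantle, the mantle terms cancel and isostasy reduces to e = (Σt_A − Σt_B) − (Σ(ρt)_A − Σ(ρt)_B) / ρ_m.
Σt_A = 36.079 km; Σt_B = 19.28 km; Σ(ρt)_A = 102103.57; Σ(ρt)_B = 51284.8 (in km·kg/m³).
e = (36.079 − 19.28) − (102103.57 − 51284.8) / 3360 = 1.67 km.

1.67 km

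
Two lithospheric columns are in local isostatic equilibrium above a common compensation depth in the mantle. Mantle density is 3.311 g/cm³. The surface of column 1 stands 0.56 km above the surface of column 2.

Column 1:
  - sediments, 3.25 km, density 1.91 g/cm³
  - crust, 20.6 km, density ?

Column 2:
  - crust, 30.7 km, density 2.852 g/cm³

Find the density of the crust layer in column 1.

Take the compensation level at the base of the deeper column (depth z_c below the surface of column 1) and equate Σ ρ_i t_i down to z_c; mantle fills any gap and the z_c terms cancel.
Column 1: 3.25×1.91 + 20.6×ρ + (z_c − 23.85)×3.311
Column 2: 0.56×0 + 30.7×2.852 + (z_c − 0.56 − 30.7)×3.311
The z_c×3.311 term appears on both sides and cancels. Collect the known terms of each column as K = Σ(ρt)_known − 3.311 × (depth of known layers): K_1 = 6.2075 − 3.311×23.85 = −72.75985; K_2 = 87.5564 − 3.311×(0.56 + 30.7) = −15.94546.
Balance: K_1 + 20.6×ρ = K_2, so ρ = (K_2 − K_1)/20.6 = 56.8144/20.6 = 2.76 g/cm³.

2.76 g/cm³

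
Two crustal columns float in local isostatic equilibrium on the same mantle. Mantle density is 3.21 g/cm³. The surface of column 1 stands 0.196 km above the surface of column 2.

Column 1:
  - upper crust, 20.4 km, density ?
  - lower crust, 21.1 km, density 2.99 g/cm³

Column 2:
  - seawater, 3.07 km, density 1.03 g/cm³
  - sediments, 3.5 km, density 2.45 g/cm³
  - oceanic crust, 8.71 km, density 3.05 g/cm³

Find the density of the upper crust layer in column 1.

Take the compensation level at the base of the deeper column (depth z_c below the surface of column 1) and equate Σ ρ_i t_i down to z_c; mantle fills any gap and the z_c terms cancel.
Column 1: 20.4×ρ + 21.1×2.99 + (z_c − 41.5)×3.21
Column 2: 0.196×0 + 3.07×1.03 + 3.5×2.45 + 8.71×3.05 + (z_c − 0.196 − 15.28)×3.21
The z_c×3.21 term appears on both sides and cancels. Collect the known terms of each column as K = Σ(ρt)_known − 3.21 × (depth of known layers): K_1 = 63.089 − 3.21×41.5 = −70.126; K_2 = 38.3026 − 3.21×(0.196 + 15.28) = −11.37536.
Balance: K_1 + 20.4×ρ = K_2, so ρ = (K_2 − K_1)/20.4 = 58.7506/20.4 = 2.88 g/cm³.

2.88 g/cm³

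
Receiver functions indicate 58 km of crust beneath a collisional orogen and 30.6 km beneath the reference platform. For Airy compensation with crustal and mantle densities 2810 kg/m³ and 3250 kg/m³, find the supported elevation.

3.71 km

Excess crust Δ = 58 km − 30.6 km = 27.4 km, split between elevation h and root r with h + r = Δ.
Airy balance ρ_c h = (ρ_m − ρ_c) r gives r = h ρ_c/(ρ_m − ρ_c), so h (1 + ρ_c/(ρ_m − ρ_c)) = Δ, i.e. h = Δ (ρ_m − ρ_c)/ρ_m.
h = 27.4 km × 440/3250 = 3.71 km.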